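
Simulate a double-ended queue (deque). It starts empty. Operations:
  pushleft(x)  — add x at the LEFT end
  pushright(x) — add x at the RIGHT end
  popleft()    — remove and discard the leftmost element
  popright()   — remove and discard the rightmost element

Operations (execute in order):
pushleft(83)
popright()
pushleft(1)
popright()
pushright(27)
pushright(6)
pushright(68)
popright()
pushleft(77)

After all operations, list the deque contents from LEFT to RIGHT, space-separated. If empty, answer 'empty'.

Answer: 77 27 6

Derivation:
pushleft(83): [83]
popright(): []
pushleft(1): [1]
popright(): []
pushright(27): [27]
pushright(6): [27, 6]
pushright(68): [27, 6, 68]
popright(): [27, 6]
pushleft(77): [77, 27, 6]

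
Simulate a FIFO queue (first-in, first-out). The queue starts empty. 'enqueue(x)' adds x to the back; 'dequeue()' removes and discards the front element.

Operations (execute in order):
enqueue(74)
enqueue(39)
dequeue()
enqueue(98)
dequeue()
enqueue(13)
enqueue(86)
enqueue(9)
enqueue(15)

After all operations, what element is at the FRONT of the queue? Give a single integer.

enqueue(74): queue = [74]
enqueue(39): queue = [74, 39]
dequeue(): queue = [39]
enqueue(98): queue = [39, 98]
dequeue(): queue = [98]
enqueue(13): queue = [98, 13]
enqueue(86): queue = [98, 13, 86]
enqueue(9): queue = [98, 13, 86, 9]
enqueue(15): queue = [98, 13, 86, 9, 15]

Answer: 98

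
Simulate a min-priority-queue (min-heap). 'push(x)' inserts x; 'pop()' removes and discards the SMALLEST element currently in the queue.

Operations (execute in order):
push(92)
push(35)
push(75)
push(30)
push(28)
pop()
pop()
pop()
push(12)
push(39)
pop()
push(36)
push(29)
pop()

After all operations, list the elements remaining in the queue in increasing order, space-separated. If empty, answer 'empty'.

push(92): heap contents = [92]
push(35): heap contents = [35, 92]
push(75): heap contents = [35, 75, 92]
push(30): heap contents = [30, 35, 75, 92]
push(28): heap contents = [28, 30, 35, 75, 92]
pop() → 28: heap contents = [30, 35, 75, 92]
pop() → 30: heap contents = [35, 75, 92]
pop() → 35: heap contents = [75, 92]
push(12): heap contents = [12, 75, 92]
push(39): heap contents = [12, 39, 75, 92]
pop() → 12: heap contents = [39, 75, 92]
push(36): heap contents = [36, 39, 75, 92]
push(29): heap contents = [29, 36, 39, 75, 92]
pop() → 29: heap contents = [36, 39, 75, 92]

Answer: 36 39 75 92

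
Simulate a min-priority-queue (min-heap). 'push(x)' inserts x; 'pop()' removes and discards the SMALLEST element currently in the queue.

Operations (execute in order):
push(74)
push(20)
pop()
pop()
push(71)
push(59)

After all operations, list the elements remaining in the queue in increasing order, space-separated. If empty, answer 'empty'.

push(74): heap contents = [74]
push(20): heap contents = [20, 74]
pop() → 20: heap contents = [74]
pop() → 74: heap contents = []
push(71): heap contents = [71]
push(59): heap contents = [59, 71]

Answer: 59 71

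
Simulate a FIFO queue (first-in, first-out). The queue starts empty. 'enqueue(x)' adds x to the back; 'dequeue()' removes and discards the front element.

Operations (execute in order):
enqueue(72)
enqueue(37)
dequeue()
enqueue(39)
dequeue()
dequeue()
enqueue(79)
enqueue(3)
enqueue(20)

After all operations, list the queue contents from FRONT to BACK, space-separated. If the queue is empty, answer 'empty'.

enqueue(72): [72]
enqueue(37): [72, 37]
dequeue(): [37]
enqueue(39): [37, 39]
dequeue(): [39]
dequeue(): []
enqueue(79): [79]
enqueue(3): [79, 3]
enqueue(20): [79, 3, 20]

Answer: 79 3 20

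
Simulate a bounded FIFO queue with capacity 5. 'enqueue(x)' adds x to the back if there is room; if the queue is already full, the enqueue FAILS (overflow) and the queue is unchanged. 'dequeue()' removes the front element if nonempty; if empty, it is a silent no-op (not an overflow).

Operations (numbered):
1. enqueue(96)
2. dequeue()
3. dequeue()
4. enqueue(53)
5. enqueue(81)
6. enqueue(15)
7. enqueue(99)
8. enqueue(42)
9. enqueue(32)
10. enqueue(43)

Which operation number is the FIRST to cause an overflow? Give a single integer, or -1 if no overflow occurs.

1. enqueue(96): size=1
2. dequeue(): size=0
3. dequeue(): empty, no-op, size=0
4. enqueue(53): size=1
5. enqueue(81): size=2
6. enqueue(15): size=3
7. enqueue(99): size=4
8. enqueue(42): size=5
9. enqueue(32): size=5=cap → OVERFLOW (fail)
10. enqueue(43): size=5=cap → OVERFLOW (fail)

Answer: 9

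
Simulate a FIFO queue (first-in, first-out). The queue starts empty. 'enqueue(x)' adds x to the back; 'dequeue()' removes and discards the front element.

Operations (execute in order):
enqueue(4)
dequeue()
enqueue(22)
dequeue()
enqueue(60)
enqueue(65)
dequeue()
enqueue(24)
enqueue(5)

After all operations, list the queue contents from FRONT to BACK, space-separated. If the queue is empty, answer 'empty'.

enqueue(4): [4]
dequeue(): []
enqueue(22): [22]
dequeue(): []
enqueue(60): [60]
enqueue(65): [60, 65]
dequeue(): [65]
enqueue(24): [65, 24]
enqueue(5): [65, 24, 5]

Answer: 65 24 5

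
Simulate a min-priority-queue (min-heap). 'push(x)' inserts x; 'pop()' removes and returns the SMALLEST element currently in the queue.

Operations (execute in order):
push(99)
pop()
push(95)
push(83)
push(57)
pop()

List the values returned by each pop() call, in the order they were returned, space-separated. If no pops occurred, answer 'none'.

Answer: 99 57

Derivation:
push(99): heap contents = [99]
pop() → 99: heap contents = []
push(95): heap contents = [95]
push(83): heap contents = [83, 95]
push(57): heap contents = [57, 83, 95]
pop() → 57: heap contents = [83, 95]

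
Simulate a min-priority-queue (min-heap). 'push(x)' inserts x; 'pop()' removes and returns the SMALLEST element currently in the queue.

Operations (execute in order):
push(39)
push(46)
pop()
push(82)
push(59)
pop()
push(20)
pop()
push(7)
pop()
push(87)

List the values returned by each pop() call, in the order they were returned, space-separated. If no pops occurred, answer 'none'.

push(39): heap contents = [39]
push(46): heap contents = [39, 46]
pop() → 39: heap contents = [46]
push(82): heap contents = [46, 82]
push(59): heap contents = [46, 59, 82]
pop() → 46: heap contents = [59, 82]
push(20): heap contents = [20, 59, 82]
pop() → 20: heap contents = [59, 82]
push(7): heap contents = [7, 59, 82]
pop() → 7: heap contents = [59, 82]
push(87): heap contents = [59, 82, 87]

Answer: 39 46 20 7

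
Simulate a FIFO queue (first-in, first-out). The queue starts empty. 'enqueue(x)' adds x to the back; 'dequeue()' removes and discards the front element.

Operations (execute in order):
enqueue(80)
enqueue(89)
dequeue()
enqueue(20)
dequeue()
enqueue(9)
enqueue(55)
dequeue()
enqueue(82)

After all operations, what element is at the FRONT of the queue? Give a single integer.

enqueue(80): queue = [80]
enqueue(89): queue = [80, 89]
dequeue(): queue = [89]
enqueue(20): queue = [89, 20]
dequeue(): queue = [20]
enqueue(9): queue = [20, 9]
enqueue(55): queue = [20, 9, 55]
dequeue(): queue = [9, 55]
enqueue(82): queue = [9, 55, 82]

Answer: 9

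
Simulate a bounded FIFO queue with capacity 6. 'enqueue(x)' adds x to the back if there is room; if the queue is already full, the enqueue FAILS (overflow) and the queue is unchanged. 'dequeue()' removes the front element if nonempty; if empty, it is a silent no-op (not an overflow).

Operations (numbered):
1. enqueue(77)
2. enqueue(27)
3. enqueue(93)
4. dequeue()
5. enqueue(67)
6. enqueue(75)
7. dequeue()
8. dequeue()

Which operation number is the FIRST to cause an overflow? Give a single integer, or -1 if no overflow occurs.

1. enqueue(77): size=1
2. enqueue(27): size=2
3. enqueue(93): size=3
4. dequeue(): size=2
5. enqueue(67): size=3
6. enqueue(75): size=4
7. dequeue(): size=3
8. dequeue(): size=2

Answer: -1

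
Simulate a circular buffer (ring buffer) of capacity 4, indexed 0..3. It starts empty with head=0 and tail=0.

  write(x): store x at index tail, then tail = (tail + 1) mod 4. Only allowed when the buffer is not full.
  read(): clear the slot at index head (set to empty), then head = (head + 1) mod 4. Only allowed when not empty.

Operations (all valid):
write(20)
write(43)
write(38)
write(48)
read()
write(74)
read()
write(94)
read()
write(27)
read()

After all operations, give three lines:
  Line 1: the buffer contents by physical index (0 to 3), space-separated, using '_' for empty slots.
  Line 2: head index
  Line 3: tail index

write(20): buf=[20 _ _ _], head=0, tail=1, size=1
write(43): buf=[20 43 _ _], head=0, tail=2, size=2
write(38): buf=[20 43 38 _], head=0, tail=3, size=3
write(48): buf=[20 43 38 48], head=0, tail=0, size=4
read(): buf=[_ 43 38 48], head=1, tail=0, size=3
write(74): buf=[74 43 38 48], head=1, tail=1, size=4
read(): buf=[74 _ 38 48], head=2, tail=1, size=3
write(94): buf=[74 94 38 48], head=2, tail=2, size=4
read(): buf=[74 94 _ 48], head=3, tail=2, size=3
write(27): buf=[74 94 27 48], head=3, tail=3, size=4
read(): buf=[74 94 27 _], head=0, tail=3, size=3

Answer: 74 94 27 _
0
3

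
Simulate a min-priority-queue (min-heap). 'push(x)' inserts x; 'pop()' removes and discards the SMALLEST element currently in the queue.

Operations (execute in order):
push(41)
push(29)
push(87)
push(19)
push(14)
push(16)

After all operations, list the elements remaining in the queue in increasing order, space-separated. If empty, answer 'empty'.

Answer: 14 16 19 29 41 87

Derivation:
push(41): heap contents = [41]
push(29): heap contents = [29, 41]
push(87): heap contents = [29, 41, 87]
push(19): heap contents = [19, 29, 41, 87]
push(14): heap contents = [14, 19, 29, 41, 87]
push(16): heap contents = [14, 16, 19, 29, 41, 87]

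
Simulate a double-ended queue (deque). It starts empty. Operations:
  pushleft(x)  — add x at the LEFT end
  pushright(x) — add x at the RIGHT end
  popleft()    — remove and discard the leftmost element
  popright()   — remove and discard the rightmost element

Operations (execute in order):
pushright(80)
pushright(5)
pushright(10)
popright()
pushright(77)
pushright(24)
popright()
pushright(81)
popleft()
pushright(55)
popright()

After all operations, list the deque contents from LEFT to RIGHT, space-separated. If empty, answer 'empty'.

Answer: 5 77 81

Derivation:
pushright(80): [80]
pushright(5): [80, 5]
pushright(10): [80, 5, 10]
popright(): [80, 5]
pushright(77): [80, 5, 77]
pushright(24): [80, 5, 77, 24]
popright(): [80, 5, 77]
pushright(81): [80, 5, 77, 81]
popleft(): [5, 77, 81]
pushright(55): [5, 77, 81, 55]
popright(): [5, 77, 81]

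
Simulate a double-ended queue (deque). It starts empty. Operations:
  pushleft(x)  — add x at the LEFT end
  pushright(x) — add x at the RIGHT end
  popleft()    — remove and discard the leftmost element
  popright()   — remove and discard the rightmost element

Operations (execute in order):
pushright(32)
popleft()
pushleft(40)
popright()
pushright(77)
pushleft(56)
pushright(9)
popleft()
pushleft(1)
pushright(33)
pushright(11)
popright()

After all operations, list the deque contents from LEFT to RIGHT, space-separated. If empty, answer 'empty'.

pushright(32): [32]
popleft(): []
pushleft(40): [40]
popright(): []
pushright(77): [77]
pushleft(56): [56, 77]
pushright(9): [56, 77, 9]
popleft(): [77, 9]
pushleft(1): [1, 77, 9]
pushright(33): [1, 77, 9, 33]
pushright(11): [1, 77, 9, 33, 11]
popright(): [1, 77, 9, 33]

Answer: 1 77 9 33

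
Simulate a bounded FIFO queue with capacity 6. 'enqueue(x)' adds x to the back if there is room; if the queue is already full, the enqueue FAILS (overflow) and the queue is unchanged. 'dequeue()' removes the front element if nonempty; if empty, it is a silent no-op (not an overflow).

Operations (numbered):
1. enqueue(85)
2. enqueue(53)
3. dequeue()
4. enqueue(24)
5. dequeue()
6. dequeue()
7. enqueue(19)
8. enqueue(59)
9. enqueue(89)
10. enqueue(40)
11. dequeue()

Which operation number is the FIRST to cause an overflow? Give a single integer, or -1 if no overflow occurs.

Answer: -1

Derivation:
1. enqueue(85): size=1
2. enqueue(53): size=2
3. dequeue(): size=1
4. enqueue(24): size=2
5. dequeue(): size=1
6. dequeue(): size=0
7. enqueue(19): size=1
8. enqueue(59): size=2
9. enqueue(89): size=3
10. enqueue(40): size=4
11. dequeue(): size=3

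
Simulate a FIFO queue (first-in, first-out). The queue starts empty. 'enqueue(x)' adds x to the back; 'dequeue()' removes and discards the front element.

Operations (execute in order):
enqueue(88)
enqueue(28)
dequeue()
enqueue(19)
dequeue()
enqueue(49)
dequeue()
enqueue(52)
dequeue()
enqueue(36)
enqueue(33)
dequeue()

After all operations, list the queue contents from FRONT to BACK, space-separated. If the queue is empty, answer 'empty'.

enqueue(88): [88]
enqueue(28): [88, 28]
dequeue(): [28]
enqueue(19): [28, 19]
dequeue(): [19]
enqueue(49): [19, 49]
dequeue(): [49]
enqueue(52): [49, 52]
dequeue(): [52]
enqueue(36): [52, 36]
enqueue(33): [52, 36, 33]
dequeue(): [36, 33]

Answer: 36 33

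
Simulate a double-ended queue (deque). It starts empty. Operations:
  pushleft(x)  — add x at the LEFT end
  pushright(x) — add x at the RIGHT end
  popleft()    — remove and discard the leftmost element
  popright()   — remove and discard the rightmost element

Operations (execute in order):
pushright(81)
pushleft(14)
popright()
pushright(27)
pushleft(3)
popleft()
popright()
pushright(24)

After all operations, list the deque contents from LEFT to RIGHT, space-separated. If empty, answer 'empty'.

Answer: 14 24

Derivation:
pushright(81): [81]
pushleft(14): [14, 81]
popright(): [14]
pushright(27): [14, 27]
pushleft(3): [3, 14, 27]
popleft(): [14, 27]
popright(): [14]
pushright(24): [14, 24]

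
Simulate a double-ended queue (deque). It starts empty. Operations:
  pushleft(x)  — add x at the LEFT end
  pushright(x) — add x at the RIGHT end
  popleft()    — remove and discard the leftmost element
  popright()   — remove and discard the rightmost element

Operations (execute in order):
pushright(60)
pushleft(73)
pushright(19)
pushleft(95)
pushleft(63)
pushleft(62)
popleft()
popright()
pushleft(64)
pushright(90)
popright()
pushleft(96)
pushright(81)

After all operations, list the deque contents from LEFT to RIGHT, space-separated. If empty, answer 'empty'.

Answer: 96 64 63 95 73 60 81

Derivation:
pushright(60): [60]
pushleft(73): [73, 60]
pushright(19): [73, 60, 19]
pushleft(95): [95, 73, 60, 19]
pushleft(63): [63, 95, 73, 60, 19]
pushleft(62): [62, 63, 95, 73, 60, 19]
popleft(): [63, 95, 73, 60, 19]
popright(): [63, 95, 73, 60]
pushleft(64): [64, 63, 95, 73, 60]
pushright(90): [64, 63, 95, 73, 60, 90]
popright(): [64, 63, 95, 73, 60]
pushleft(96): [96, 64, 63, 95, 73, 60]
pushright(81): [96, 64, 63, 95, 73, 60, 81]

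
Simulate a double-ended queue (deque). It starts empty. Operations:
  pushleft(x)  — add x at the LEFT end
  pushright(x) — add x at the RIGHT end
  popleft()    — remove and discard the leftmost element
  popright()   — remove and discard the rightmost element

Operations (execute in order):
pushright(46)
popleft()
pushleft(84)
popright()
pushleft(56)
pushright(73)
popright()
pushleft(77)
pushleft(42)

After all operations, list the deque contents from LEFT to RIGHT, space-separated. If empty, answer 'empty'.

pushright(46): [46]
popleft(): []
pushleft(84): [84]
popright(): []
pushleft(56): [56]
pushright(73): [56, 73]
popright(): [56]
pushleft(77): [77, 56]
pushleft(42): [42, 77, 56]

Answer: 42 77 56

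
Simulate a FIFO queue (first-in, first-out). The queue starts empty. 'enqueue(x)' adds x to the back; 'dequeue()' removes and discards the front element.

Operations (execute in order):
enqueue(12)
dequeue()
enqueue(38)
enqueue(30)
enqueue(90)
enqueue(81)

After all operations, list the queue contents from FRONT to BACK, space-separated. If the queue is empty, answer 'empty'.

Answer: 38 30 90 81

Derivation:
enqueue(12): [12]
dequeue(): []
enqueue(38): [38]
enqueue(30): [38, 30]
enqueue(90): [38, 30, 90]
enqueue(81): [38, 30, 90, 81]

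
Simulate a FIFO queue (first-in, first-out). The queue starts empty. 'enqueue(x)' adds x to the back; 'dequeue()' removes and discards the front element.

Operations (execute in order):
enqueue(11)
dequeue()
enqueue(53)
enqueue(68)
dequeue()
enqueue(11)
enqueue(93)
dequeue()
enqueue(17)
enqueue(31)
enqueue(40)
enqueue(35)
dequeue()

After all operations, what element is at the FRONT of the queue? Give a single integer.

enqueue(11): queue = [11]
dequeue(): queue = []
enqueue(53): queue = [53]
enqueue(68): queue = [53, 68]
dequeue(): queue = [68]
enqueue(11): queue = [68, 11]
enqueue(93): queue = [68, 11, 93]
dequeue(): queue = [11, 93]
enqueue(17): queue = [11, 93, 17]
enqueue(31): queue = [11, 93, 17, 31]
enqueue(40): queue = [11, 93, 17, 31, 40]
enqueue(35): queue = [11, 93, 17, 31, 40, 35]
dequeue(): queue = [93, 17, 31, 40, 35]

Answer: 93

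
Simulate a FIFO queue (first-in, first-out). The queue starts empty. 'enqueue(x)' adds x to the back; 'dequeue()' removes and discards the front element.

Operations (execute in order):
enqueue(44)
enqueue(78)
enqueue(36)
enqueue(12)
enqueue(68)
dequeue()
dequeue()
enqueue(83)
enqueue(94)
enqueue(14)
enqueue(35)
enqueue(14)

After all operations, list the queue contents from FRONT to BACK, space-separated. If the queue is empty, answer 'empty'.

enqueue(44): [44]
enqueue(78): [44, 78]
enqueue(36): [44, 78, 36]
enqueue(12): [44, 78, 36, 12]
enqueue(68): [44, 78, 36, 12, 68]
dequeue(): [78, 36, 12, 68]
dequeue(): [36, 12, 68]
enqueue(83): [36, 12, 68, 83]
enqueue(94): [36, 12, 68, 83, 94]
enqueue(14): [36, 12, 68, 83, 94, 14]
enqueue(35): [36, 12, 68, 83, 94, 14, 35]
enqueue(14): [36, 12, 68, 83, 94, 14, 35, 14]

Answer: 36 12 68 83 94 14 35 14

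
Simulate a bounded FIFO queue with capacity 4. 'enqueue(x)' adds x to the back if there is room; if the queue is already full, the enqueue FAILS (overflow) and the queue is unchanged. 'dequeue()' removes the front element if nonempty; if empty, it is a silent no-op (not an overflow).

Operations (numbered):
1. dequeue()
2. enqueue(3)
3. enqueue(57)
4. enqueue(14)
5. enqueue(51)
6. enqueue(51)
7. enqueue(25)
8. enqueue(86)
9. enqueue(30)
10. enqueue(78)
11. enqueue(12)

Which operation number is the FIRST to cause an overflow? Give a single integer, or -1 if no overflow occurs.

Answer: 6

Derivation:
1. dequeue(): empty, no-op, size=0
2. enqueue(3): size=1
3. enqueue(57): size=2
4. enqueue(14): size=3
5. enqueue(51): size=4
6. enqueue(51): size=4=cap → OVERFLOW (fail)
7. enqueue(25): size=4=cap → OVERFLOW (fail)
8. enqueue(86): size=4=cap → OVERFLOW (fail)
9. enqueue(30): size=4=cap → OVERFLOW (fail)
10. enqueue(78): size=4=cap → OVERFLOW (fail)
11. enqueue(12): size=4=cap → OVERFLOW (fail)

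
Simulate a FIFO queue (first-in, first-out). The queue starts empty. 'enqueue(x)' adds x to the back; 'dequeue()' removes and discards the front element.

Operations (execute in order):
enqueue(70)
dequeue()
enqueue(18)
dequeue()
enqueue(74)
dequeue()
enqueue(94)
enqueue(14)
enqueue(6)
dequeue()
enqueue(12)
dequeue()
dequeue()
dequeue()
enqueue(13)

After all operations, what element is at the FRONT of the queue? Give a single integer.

Answer: 13

Derivation:
enqueue(70): queue = [70]
dequeue(): queue = []
enqueue(18): queue = [18]
dequeue(): queue = []
enqueue(74): queue = [74]
dequeue(): queue = []
enqueue(94): queue = [94]
enqueue(14): queue = [94, 14]
enqueue(6): queue = [94, 14, 6]
dequeue(): queue = [14, 6]
enqueue(12): queue = [14, 6, 12]
dequeue(): queue = [6, 12]
dequeue(): queue = [12]
dequeue(): queue = []
enqueue(13): queue = [13]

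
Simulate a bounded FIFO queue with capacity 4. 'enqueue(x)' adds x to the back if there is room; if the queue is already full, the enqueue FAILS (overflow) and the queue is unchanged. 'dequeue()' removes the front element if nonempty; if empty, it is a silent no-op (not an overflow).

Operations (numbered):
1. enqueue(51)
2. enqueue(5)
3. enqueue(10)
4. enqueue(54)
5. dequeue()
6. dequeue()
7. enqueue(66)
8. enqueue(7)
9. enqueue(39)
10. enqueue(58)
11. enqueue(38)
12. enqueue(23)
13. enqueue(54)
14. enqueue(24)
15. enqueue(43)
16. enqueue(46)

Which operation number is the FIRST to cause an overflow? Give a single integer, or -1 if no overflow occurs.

1. enqueue(51): size=1
2. enqueue(5): size=2
3. enqueue(10): size=3
4. enqueue(54): size=4
5. dequeue(): size=3
6. dequeue(): size=2
7. enqueue(66): size=3
8. enqueue(7): size=4
9. enqueue(39): size=4=cap → OVERFLOW (fail)
10. enqueue(58): size=4=cap → OVERFLOW (fail)
11. enqueue(38): size=4=cap → OVERFLOW (fail)
12. enqueue(23): size=4=cap → OVERFLOW (fail)
13. enqueue(54): size=4=cap → OVERFLOW (fail)
14. enqueue(24): size=4=cap → OVERFLOW (fail)
15. enqueue(43): size=4=cap → OVERFLOW (fail)
16. enqueue(46): size=4=cap → OVERFLOW (fail)

Answer: 9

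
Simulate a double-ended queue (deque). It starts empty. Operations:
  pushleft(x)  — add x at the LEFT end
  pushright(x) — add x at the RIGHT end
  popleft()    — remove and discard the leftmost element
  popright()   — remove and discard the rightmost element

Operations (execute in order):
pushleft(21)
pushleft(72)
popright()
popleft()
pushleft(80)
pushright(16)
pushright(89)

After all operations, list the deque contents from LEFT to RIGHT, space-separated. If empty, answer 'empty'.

Answer: 80 16 89

Derivation:
pushleft(21): [21]
pushleft(72): [72, 21]
popright(): [72]
popleft(): []
pushleft(80): [80]
pushright(16): [80, 16]
pushright(89): [80, 16, 89]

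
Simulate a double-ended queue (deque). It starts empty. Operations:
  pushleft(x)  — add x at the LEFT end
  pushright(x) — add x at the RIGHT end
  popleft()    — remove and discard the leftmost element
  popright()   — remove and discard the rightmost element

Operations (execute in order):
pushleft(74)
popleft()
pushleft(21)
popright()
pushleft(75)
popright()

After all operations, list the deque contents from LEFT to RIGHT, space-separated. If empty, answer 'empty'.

Answer: empty

Derivation:
pushleft(74): [74]
popleft(): []
pushleft(21): [21]
popright(): []
pushleft(75): [75]
popright(): []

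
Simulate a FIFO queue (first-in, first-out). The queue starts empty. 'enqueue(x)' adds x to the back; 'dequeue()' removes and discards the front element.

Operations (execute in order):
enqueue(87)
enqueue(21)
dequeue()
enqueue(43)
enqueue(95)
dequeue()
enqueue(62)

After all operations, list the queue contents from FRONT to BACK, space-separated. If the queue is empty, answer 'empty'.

enqueue(87): [87]
enqueue(21): [87, 21]
dequeue(): [21]
enqueue(43): [21, 43]
enqueue(95): [21, 43, 95]
dequeue(): [43, 95]
enqueue(62): [43, 95, 62]

Answer: 43 95 62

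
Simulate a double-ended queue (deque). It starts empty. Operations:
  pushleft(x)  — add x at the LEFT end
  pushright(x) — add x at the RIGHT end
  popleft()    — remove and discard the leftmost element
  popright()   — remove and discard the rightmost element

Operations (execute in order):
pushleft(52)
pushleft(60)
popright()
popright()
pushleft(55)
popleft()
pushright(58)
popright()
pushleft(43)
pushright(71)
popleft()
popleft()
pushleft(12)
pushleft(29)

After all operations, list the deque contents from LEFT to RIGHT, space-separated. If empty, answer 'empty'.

Answer: 29 12

Derivation:
pushleft(52): [52]
pushleft(60): [60, 52]
popright(): [60]
popright(): []
pushleft(55): [55]
popleft(): []
pushright(58): [58]
popright(): []
pushleft(43): [43]
pushright(71): [43, 71]
popleft(): [71]
popleft(): []
pushleft(12): [12]
pushleft(29): [29, 12]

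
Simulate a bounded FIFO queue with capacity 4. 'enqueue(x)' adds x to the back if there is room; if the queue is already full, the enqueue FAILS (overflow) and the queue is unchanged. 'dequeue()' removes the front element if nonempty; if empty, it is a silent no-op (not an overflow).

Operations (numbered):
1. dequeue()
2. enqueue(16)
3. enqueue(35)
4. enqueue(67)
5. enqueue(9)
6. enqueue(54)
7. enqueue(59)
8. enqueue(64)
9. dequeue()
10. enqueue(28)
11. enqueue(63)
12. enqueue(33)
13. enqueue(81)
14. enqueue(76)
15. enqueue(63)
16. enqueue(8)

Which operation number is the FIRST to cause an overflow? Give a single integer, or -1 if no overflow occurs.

1. dequeue(): empty, no-op, size=0
2. enqueue(16): size=1
3. enqueue(35): size=2
4. enqueue(67): size=3
5. enqueue(9): size=4
6. enqueue(54): size=4=cap → OVERFLOW (fail)
7. enqueue(59): size=4=cap → OVERFLOW (fail)
8. enqueue(64): size=4=cap → OVERFLOW (fail)
9. dequeue(): size=3
10. enqueue(28): size=4
11. enqueue(63): size=4=cap → OVERFLOW (fail)
12. enqueue(33): size=4=cap → OVERFLOW (fail)
13. enqueue(81): size=4=cap → OVERFLOW (fail)
14. enqueue(76): size=4=cap → OVERFLOW (fail)
15. enqueue(63): size=4=cap → OVERFLOW (fail)
16. enqueue(8): size=4=cap → OVERFLOW (fail)

Answer: 6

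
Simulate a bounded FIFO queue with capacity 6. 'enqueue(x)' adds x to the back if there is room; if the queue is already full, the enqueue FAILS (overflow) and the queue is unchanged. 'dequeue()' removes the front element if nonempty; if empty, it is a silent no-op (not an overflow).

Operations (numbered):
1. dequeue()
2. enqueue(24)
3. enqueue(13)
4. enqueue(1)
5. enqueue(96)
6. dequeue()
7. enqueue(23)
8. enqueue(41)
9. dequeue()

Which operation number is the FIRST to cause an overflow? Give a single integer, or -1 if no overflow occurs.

Answer: -1

Derivation:
1. dequeue(): empty, no-op, size=0
2. enqueue(24): size=1
3. enqueue(13): size=2
4. enqueue(1): size=3
5. enqueue(96): size=4
6. dequeue(): size=3
7. enqueue(23): size=4
8. enqueue(41): size=5
9. dequeue(): size=4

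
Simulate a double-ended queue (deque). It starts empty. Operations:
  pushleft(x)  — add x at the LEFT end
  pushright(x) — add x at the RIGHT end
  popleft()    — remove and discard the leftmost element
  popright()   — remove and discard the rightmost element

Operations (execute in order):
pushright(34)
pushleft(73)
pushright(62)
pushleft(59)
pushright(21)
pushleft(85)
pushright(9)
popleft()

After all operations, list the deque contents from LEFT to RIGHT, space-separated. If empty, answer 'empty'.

Answer: 59 73 34 62 21 9

Derivation:
pushright(34): [34]
pushleft(73): [73, 34]
pushright(62): [73, 34, 62]
pushleft(59): [59, 73, 34, 62]
pushright(21): [59, 73, 34, 62, 21]
pushleft(85): [85, 59, 73, 34, 62, 21]
pushright(9): [85, 59, 73, 34, 62, 21, 9]
popleft(): [59, 73, 34, 62, 21, 9]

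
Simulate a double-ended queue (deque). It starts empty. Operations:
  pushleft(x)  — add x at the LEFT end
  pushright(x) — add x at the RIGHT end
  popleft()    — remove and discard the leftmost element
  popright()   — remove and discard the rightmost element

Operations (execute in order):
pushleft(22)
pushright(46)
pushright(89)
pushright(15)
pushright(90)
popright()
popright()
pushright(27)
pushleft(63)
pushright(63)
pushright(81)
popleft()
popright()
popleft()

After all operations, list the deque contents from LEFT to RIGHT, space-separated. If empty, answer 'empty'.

Answer: 46 89 27 63

Derivation:
pushleft(22): [22]
pushright(46): [22, 46]
pushright(89): [22, 46, 89]
pushright(15): [22, 46, 89, 15]
pushright(90): [22, 46, 89, 15, 90]
popright(): [22, 46, 89, 15]
popright(): [22, 46, 89]
pushright(27): [22, 46, 89, 27]
pushleft(63): [63, 22, 46, 89, 27]
pushright(63): [63, 22, 46, 89, 27, 63]
pushright(81): [63, 22, 46, 89, 27, 63, 81]
popleft(): [22, 46, 89, 27, 63, 81]
popright(): [22, 46, 89, 27, 63]
popleft(): [46, 89, 27, 63]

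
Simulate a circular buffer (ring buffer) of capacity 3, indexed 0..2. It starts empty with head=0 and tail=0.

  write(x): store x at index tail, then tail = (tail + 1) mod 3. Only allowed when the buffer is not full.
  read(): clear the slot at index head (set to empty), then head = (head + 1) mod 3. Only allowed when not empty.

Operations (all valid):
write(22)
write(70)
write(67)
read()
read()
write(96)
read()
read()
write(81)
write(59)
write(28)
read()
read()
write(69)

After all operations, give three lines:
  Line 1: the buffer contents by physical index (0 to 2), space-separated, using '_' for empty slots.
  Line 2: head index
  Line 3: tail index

Answer: 28 69 _
0
2

Derivation:
write(22): buf=[22 _ _], head=0, tail=1, size=1
write(70): buf=[22 70 _], head=0, tail=2, size=2
write(67): buf=[22 70 67], head=0, tail=0, size=3
read(): buf=[_ 70 67], head=1, tail=0, size=2
read(): buf=[_ _ 67], head=2, tail=0, size=1
write(96): buf=[96 _ 67], head=2, tail=1, size=2
read(): buf=[96 _ _], head=0, tail=1, size=1
read(): buf=[_ _ _], head=1, tail=1, size=0
write(81): buf=[_ 81 _], head=1, tail=2, size=1
write(59): buf=[_ 81 59], head=1, tail=0, size=2
write(28): buf=[28 81 59], head=1, tail=1, size=3
read(): buf=[28 _ 59], head=2, tail=1, size=2
read(): buf=[28 _ _], head=0, tail=1, size=1
write(69): buf=[28 69 _], head=0, tail=2, size=2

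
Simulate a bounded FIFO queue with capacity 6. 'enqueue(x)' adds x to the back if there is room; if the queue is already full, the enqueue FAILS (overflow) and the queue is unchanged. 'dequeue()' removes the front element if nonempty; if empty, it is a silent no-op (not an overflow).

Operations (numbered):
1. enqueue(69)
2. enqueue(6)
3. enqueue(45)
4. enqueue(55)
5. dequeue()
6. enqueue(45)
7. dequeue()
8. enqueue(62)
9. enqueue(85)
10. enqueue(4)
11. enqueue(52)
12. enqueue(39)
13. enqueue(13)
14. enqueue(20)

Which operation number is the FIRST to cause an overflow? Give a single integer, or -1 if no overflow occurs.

Answer: 11

Derivation:
1. enqueue(69): size=1
2. enqueue(6): size=2
3. enqueue(45): size=3
4. enqueue(55): size=4
5. dequeue(): size=3
6. enqueue(45): size=4
7. dequeue(): size=3
8. enqueue(62): size=4
9. enqueue(85): size=5
10. enqueue(4): size=6
11. enqueue(52): size=6=cap → OVERFLOW (fail)
12. enqueue(39): size=6=cap → OVERFLOW (fail)
13. enqueue(13): size=6=cap → OVERFLOW (fail)
14. enqueue(20): size=6=cap → OVERFLOW (fail)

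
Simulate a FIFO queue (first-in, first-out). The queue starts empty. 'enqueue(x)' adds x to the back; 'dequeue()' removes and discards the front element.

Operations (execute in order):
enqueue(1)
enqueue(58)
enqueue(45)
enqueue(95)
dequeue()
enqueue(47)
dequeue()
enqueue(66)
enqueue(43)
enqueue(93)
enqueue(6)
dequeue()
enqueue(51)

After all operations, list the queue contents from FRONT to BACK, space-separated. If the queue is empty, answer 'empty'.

enqueue(1): [1]
enqueue(58): [1, 58]
enqueue(45): [1, 58, 45]
enqueue(95): [1, 58, 45, 95]
dequeue(): [58, 45, 95]
enqueue(47): [58, 45, 95, 47]
dequeue(): [45, 95, 47]
enqueue(66): [45, 95, 47, 66]
enqueue(43): [45, 95, 47, 66, 43]
enqueue(93): [45, 95, 47, 66, 43, 93]
enqueue(6): [45, 95, 47, 66, 43, 93, 6]
dequeue(): [95, 47, 66, 43, 93, 6]
enqueue(51): [95, 47, 66, 43, 93, 6, 51]

Answer: 95 47 66 43 93 6 51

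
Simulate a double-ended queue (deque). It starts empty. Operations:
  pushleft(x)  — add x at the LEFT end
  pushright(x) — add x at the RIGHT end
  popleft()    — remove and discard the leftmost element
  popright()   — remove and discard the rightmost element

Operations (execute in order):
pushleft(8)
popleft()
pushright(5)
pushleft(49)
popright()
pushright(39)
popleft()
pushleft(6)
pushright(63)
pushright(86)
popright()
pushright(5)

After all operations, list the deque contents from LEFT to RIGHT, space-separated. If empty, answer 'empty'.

pushleft(8): [8]
popleft(): []
pushright(5): [5]
pushleft(49): [49, 5]
popright(): [49]
pushright(39): [49, 39]
popleft(): [39]
pushleft(6): [6, 39]
pushright(63): [6, 39, 63]
pushright(86): [6, 39, 63, 86]
popright(): [6, 39, 63]
pushright(5): [6, 39, 63, 5]

Answer: 6 39 63 5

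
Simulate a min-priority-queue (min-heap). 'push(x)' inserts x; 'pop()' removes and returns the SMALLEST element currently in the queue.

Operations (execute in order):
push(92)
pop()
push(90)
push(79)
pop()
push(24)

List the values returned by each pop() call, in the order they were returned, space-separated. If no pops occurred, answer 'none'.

push(92): heap contents = [92]
pop() → 92: heap contents = []
push(90): heap contents = [90]
push(79): heap contents = [79, 90]
pop() → 79: heap contents = [90]
push(24): heap contents = [24, 90]

Answer: 92 79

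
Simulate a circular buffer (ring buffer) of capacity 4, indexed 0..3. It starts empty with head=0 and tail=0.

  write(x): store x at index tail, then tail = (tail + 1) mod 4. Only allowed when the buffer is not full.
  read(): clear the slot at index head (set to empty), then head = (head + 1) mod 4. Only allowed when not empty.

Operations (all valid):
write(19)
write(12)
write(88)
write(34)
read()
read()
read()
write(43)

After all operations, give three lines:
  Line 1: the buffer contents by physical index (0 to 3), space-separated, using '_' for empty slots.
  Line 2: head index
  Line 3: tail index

write(19): buf=[19 _ _ _], head=0, tail=1, size=1
write(12): buf=[19 12 _ _], head=0, tail=2, size=2
write(88): buf=[19 12 88 _], head=0, tail=3, size=3
write(34): buf=[19 12 88 34], head=0, tail=0, size=4
read(): buf=[_ 12 88 34], head=1, tail=0, size=3
read(): buf=[_ _ 88 34], head=2, tail=0, size=2
read(): buf=[_ _ _ 34], head=3, tail=0, size=1
write(43): buf=[43 _ _ 34], head=3, tail=1, size=2

Answer: 43 _ _ 34
3
1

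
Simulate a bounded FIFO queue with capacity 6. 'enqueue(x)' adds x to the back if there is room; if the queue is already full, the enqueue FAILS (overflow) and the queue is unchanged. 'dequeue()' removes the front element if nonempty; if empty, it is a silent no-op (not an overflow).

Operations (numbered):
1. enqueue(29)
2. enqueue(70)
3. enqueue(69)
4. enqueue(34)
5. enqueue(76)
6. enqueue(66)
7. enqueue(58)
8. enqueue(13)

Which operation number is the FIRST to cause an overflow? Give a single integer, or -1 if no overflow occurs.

Answer: 7

Derivation:
1. enqueue(29): size=1
2. enqueue(70): size=2
3. enqueue(69): size=3
4. enqueue(34): size=4
5. enqueue(76): size=5
6. enqueue(66): size=6
7. enqueue(58): size=6=cap → OVERFLOW (fail)
8. enqueue(13): size=6=cap → OVERFLOW (fail)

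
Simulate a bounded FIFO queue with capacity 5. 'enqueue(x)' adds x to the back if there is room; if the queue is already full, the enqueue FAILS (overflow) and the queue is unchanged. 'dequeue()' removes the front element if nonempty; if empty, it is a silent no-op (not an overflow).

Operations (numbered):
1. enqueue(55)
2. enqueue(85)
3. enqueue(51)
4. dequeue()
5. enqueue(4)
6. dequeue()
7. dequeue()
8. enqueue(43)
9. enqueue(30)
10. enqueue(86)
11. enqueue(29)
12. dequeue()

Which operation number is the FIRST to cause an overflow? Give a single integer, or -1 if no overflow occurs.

1. enqueue(55): size=1
2. enqueue(85): size=2
3. enqueue(51): size=3
4. dequeue(): size=2
5. enqueue(4): size=3
6. dequeue(): size=2
7. dequeue(): size=1
8. enqueue(43): size=2
9. enqueue(30): size=3
10. enqueue(86): size=4
11. enqueue(29): size=5
12. dequeue(): size=4

Answer: -1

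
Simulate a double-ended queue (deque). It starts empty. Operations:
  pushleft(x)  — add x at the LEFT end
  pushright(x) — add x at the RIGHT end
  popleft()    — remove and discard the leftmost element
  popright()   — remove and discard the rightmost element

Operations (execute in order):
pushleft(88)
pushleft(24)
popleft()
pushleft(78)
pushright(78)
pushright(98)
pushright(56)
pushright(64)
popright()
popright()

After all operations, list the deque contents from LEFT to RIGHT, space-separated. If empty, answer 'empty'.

pushleft(88): [88]
pushleft(24): [24, 88]
popleft(): [88]
pushleft(78): [78, 88]
pushright(78): [78, 88, 78]
pushright(98): [78, 88, 78, 98]
pushright(56): [78, 88, 78, 98, 56]
pushright(64): [78, 88, 78, 98, 56, 64]
popright(): [78, 88, 78, 98, 56]
popright(): [78, 88, 78, 98]

Answer: 78 88 78 98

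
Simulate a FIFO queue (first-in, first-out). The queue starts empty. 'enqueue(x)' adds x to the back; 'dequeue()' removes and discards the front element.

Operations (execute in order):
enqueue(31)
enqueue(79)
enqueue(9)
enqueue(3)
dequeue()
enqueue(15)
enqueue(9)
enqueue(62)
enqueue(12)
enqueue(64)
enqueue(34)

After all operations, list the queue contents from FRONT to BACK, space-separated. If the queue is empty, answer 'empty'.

enqueue(31): [31]
enqueue(79): [31, 79]
enqueue(9): [31, 79, 9]
enqueue(3): [31, 79, 9, 3]
dequeue(): [79, 9, 3]
enqueue(15): [79, 9, 3, 15]
enqueue(9): [79, 9, 3, 15, 9]
enqueue(62): [79, 9, 3, 15, 9, 62]
enqueue(12): [79, 9, 3, 15, 9, 62, 12]
enqueue(64): [79, 9, 3, 15, 9, 62, 12, 64]
enqueue(34): [79, 9, 3, 15, 9, 62, 12, 64, 34]

Answer: 79 9 3 15 9 62 12 64 34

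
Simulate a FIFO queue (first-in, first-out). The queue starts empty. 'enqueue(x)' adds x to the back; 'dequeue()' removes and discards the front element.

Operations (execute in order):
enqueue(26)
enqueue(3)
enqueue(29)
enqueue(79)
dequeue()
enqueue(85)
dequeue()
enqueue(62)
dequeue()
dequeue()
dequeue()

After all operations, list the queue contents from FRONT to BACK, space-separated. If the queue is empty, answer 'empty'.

Answer: 62

Derivation:
enqueue(26): [26]
enqueue(3): [26, 3]
enqueue(29): [26, 3, 29]
enqueue(79): [26, 3, 29, 79]
dequeue(): [3, 29, 79]
enqueue(85): [3, 29, 79, 85]
dequeue(): [29, 79, 85]
enqueue(62): [29, 79, 85, 62]
dequeue(): [79, 85, 62]
dequeue(): [85, 62]
dequeue(): [62]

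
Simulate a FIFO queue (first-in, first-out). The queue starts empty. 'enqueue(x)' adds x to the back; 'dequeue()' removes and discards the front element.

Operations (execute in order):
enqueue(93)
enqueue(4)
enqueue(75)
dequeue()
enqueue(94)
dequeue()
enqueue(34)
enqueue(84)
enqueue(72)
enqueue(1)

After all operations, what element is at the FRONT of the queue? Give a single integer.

Answer: 75

Derivation:
enqueue(93): queue = [93]
enqueue(4): queue = [93, 4]
enqueue(75): queue = [93, 4, 75]
dequeue(): queue = [4, 75]
enqueue(94): queue = [4, 75, 94]
dequeue(): queue = [75, 94]
enqueue(34): queue = [75, 94, 34]
enqueue(84): queue = [75, 94, 34, 84]
enqueue(72): queue = [75, 94, 34, 84, 72]
enqueue(1): queue = [75, 94, 34, 84, 72, 1]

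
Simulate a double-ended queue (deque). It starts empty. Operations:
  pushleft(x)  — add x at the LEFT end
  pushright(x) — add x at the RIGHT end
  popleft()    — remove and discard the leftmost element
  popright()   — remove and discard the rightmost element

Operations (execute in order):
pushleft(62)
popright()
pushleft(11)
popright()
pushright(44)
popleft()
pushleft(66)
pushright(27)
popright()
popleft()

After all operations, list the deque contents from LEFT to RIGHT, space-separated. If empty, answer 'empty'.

Answer: empty

Derivation:
pushleft(62): [62]
popright(): []
pushleft(11): [11]
popright(): []
pushright(44): [44]
popleft(): []
pushleft(66): [66]
pushright(27): [66, 27]
popright(): [66]
popleft(): []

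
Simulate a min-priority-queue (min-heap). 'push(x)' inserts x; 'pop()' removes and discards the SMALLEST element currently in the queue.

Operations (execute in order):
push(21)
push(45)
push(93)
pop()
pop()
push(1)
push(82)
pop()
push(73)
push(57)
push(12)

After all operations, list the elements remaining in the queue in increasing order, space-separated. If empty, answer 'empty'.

Answer: 12 57 73 82 93

Derivation:
push(21): heap contents = [21]
push(45): heap contents = [21, 45]
push(93): heap contents = [21, 45, 93]
pop() → 21: heap contents = [45, 93]
pop() → 45: heap contents = [93]
push(1): heap contents = [1, 93]
push(82): heap contents = [1, 82, 93]
pop() → 1: heap contents = [82, 93]
push(73): heap contents = [73, 82, 93]
push(57): heap contents = [57, 73, 82, 93]
push(12): heap contents = [12, 57, 73, 82, 93]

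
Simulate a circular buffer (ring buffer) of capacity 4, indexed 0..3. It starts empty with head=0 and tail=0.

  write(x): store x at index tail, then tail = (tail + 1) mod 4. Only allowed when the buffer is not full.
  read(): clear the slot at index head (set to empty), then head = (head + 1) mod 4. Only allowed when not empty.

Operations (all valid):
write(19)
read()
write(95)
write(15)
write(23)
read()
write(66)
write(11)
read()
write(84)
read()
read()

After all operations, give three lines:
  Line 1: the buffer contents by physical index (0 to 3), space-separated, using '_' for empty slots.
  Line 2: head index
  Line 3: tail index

Answer: _ 11 84 _
1
3

Derivation:
write(19): buf=[19 _ _ _], head=0, tail=1, size=1
read(): buf=[_ _ _ _], head=1, tail=1, size=0
write(95): buf=[_ 95 _ _], head=1, tail=2, size=1
write(15): buf=[_ 95 15 _], head=1, tail=3, size=2
write(23): buf=[_ 95 15 23], head=1, tail=0, size=3
read(): buf=[_ _ 15 23], head=2, tail=0, size=2
write(66): buf=[66 _ 15 23], head=2, tail=1, size=3
write(11): buf=[66 11 15 23], head=2, tail=2, size=4
read(): buf=[66 11 _ 23], head=3, tail=2, size=3
write(84): buf=[66 11 84 23], head=3, tail=3, size=4
read(): buf=[66 11 84 _], head=0, tail=3, size=3
read(): buf=[_ 11 84 _], head=1, tail=3, size=2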